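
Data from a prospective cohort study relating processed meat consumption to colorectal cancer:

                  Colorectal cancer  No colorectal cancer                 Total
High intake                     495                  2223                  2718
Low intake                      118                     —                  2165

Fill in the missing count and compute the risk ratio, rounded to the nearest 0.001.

3.341

The missing cell is in the unexposed row: 2165 − 118 = 2047.
So a = 495, b = 2223, c = 118, d = 2047.
RR = [a/(a+b)] / [c/(c+d)] = (495/2718) / (118/2165) = 0.18212/0.05450 = 3.34142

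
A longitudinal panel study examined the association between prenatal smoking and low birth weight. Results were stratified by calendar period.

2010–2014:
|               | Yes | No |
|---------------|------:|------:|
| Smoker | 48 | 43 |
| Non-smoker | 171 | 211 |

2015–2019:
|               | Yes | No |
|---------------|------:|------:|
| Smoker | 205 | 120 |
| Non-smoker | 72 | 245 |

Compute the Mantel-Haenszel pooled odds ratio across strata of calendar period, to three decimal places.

3.436

OR_MH = Σ(aᵢdᵢ/nᵢ) / Σ(bᵢcᵢ/nᵢ), where nᵢ is the stratum total.
Stratum 1 (2010–2014): n = 473; a·d/n = 48·211/473 = 21.4123; b·c/n = 43·171/473 = 15.5455
Stratum 2 (2015–2019): n = 642; a·d/n = 205·245/642 = 78.2321; b·c/n = 120·72/642 = 13.4579
OR_MH = (21.4123 + 78.2321) / (15.5455 + 13.4579) = 99.6443 / 29.0034 = 3.43561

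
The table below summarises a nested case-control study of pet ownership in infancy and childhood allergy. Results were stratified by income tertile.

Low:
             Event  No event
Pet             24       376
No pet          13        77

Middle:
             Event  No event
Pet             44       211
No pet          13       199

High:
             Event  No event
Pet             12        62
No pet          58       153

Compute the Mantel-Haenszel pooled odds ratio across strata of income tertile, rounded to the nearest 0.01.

OR_MH = Σ(aᵢdᵢ/nᵢ) / Σ(bᵢcᵢ/nᵢ), where nᵢ is the stratum total.
Stratum 1 (Low): n = 490; a·d/n = 24·77/490 = 3.7714; b·c/n = 376·13/490 = 9.9755
Stratum 2 (Middle): n = 467; a·d/n = 44·199/467 = 18.7495; b·c/n = 211·13/467 = 5.8737
Stratum 3 (High): n = 285; a·d/n = 12·153/285 = 6.4421; b·c/n = 62·58/285 = 12.6175
OR_MH = (3.7714 + 18.7495 + 6.4421) / (9.9755 + 5.8737 + 12.6175) = 28.9630 / 28.4667 = 1.01743

1.02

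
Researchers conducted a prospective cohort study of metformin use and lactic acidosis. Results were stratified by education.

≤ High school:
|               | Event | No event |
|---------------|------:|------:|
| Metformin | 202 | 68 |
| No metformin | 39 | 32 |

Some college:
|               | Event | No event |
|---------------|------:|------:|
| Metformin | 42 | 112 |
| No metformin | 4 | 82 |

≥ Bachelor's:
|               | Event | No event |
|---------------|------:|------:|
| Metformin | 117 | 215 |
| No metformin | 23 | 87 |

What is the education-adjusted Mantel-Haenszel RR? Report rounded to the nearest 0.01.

1.70

RR_MH = Σ(aᵢ·n₀ᵢ/nᵢ) / Σ(cᵢ·n₁ᵢ/nᵢ), with n₁ᵢ = aᵢ+bᵢ (exposed), n₀ᵢ = cᵢ+dᵢ (unexposed), nᵢ = n₁ᵢ+n₀ᵢ.
Stratum 1 (≤ High school): n₁ = 270, n₀ = 71, n = 341; a·n₀/n = 202·71/341 = 42.0587; c·n₁/n = 39·270/341 = 30.8798
Stratum 2 (Some college): n₁ = 154, n₀ = 86, n = 240; a·n₀/n = 42·86/240 = 15.0500; c·n₁/n = 4·154/240 = 2.5667
Stratum 3 (≥ Bachelor's): n₁ = 332, n₀ = 110, n = 442; a·n₀/n = 117·110/442 = 29.1176; c·n₁/n = 23·332/442 = 17.2760
RR_MH = (42.0587 + 15.0500 + 29.1176) / (30.8798 + 2.5667 + 17.2760) = 86.2263 / 50.7225 = 1.69996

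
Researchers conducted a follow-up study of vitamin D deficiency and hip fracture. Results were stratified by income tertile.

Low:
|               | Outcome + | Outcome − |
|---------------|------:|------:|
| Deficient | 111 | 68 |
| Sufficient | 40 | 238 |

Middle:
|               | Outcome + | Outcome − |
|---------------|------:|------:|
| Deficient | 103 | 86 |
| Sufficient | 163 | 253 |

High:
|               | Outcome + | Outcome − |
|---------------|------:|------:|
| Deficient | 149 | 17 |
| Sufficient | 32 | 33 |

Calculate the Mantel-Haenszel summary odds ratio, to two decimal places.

OR_MH = Σ(aᵢdᵢ/nᵢ) / Σ(bᵢcᵢ/nᵢ), where nᵢ is the stratum total.
Stratum 1 (Low): n = 457; a·d/n = 111·238/457 = 57.8074; b·c/n = 68·40/457 = 5.9519
Stratum 2 (Middle): n = 605; a·d/n = 103·253/605 = 43.0727; b·c/n = 86·163/605 = 23.1702
Stratum 3 (High): n = 231; a·d/n = 149·33/231 = 21.2857; b·c/n = 17·32/231 = 2.3550
OR_MH = (57.8074 + 43.0727 + 21.2857) / (5.9519 + 23.1702 + 2.3550) = 122.1659 / 31.4771 = 3.88111

3.88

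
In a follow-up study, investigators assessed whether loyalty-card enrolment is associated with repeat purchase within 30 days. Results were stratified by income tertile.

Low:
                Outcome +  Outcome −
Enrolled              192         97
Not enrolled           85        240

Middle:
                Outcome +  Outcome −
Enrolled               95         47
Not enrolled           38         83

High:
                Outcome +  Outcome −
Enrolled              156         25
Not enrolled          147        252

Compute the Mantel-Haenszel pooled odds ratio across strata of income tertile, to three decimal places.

6.507

OR_MH = Σ(aᵢdᵢ/nᵢ) / Σ(bᵢcᵢ/nᵢ), where nᵢ is the stratum total.
Stratum 1 (Low): n = 614; a·d/n = 192·240/614 = 75.0489; b·c/n = 97·85/614 = 13.4283
Stratum 2 (Middle): n = 263; a·d/n = 95·83/263 = 29.9810; b·c/n = 47·38/263 = 6.7909
Stratum 3 (High): n = 580; a·d/n = 156·252/580 = 67.7793; b·c/n = 25·147/580 = 6.3362
OR_MH = (75.0489 + 29.9810 + 67.7793) / (13.4283 + 6.7909 + 6.3362) = 172.8092 / 26.5554 = 6.50749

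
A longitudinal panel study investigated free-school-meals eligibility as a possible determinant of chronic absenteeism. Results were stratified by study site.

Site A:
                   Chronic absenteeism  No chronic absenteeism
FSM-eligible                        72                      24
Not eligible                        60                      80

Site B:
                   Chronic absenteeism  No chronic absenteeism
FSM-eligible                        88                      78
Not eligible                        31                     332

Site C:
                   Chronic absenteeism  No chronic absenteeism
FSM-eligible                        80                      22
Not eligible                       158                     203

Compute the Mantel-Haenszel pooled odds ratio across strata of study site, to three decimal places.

6.310

OR_MH = Σ(aᵢdᵢ/nᵢ) / Σ(bᵢcᵢ/nᵢ), where nᵢ is the stratum total.
Stratum 1 (Site A): n = 236; a·d/n = 72·80/236 = 24.4068; b·c/n = 24·60/236 = 6.1017
Stratum 2 (Site B): n = 529; a·d/n = 88·332/529 = 55.2287; b·c/n = 78·31/529 = 4.5709
Stratum 3 (Site C): n = 463; a·d/n = 80·203/463 = 35.0756; b·c/n = 22·158/463 = 7.5076
OR_MH = (24.4068 + 55.2287 + 35.0756) / (6.1017 + 4.5709 + 7.5076) = 114.7111 / 18.1801 = 6.30969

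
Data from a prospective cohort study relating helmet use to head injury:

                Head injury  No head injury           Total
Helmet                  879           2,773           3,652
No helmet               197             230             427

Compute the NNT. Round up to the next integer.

Risk in treated group = 879/3652 = 0.24069; risk in control = 197/427 = 0.46136.
Absolute risk reduction = 0.46136 − 0.24069 = 0.22067
NNT = 1 / ARR = 1 / 0.22067 = 4.532 → round up → 5

5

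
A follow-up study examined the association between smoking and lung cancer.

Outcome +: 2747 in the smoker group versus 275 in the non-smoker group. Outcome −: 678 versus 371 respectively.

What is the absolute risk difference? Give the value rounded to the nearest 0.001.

0.376

From the description: a = 2747, b = 678, c = 275, d = 371.
Risk in exposed = 2747/3425 = 0.802044; risk in unexposed = 275/646 = 0.425697.
Risk difference = 0.802044 − 0.425697 = 0.376347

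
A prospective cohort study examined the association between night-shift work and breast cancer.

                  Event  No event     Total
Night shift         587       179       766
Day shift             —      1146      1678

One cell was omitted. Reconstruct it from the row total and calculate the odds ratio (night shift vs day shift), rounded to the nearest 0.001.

7.064

The missing cell is in the unexposed row: 1678 − 1146 = 532.
So a = 587, b = 179, c = 532, d = 1146.
OR = (a·d)/(b·c) = (587 × 1146) / (179 × 532) = 672702 / 95228 = 7.06412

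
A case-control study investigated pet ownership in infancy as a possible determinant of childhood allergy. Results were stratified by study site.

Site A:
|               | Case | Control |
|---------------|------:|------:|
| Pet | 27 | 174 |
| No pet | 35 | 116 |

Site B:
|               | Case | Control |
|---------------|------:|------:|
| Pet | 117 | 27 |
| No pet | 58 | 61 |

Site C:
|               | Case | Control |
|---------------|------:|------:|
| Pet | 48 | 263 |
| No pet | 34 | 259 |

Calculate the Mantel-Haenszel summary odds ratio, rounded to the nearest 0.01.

1.49

OR_MH = Σ(aᵢdᵢ/nᵢ) / Σ(bᵢcᵢ/nᵢ), where nᵢ is the stratum total.
Stratum 1 (Site A): n = 352; a·d/n = 27·116/352 = 8.8977; b·c/n = 174·35/352 = 17.3011
Stratum 2 (Site B): n = 263; a·d/n = 117·61/263 = 27.1369; b·c/n = 27·58/263 = 5.9544
Stratum 3 (Site C): n = 604; a·d/n = 48·259/604 = 20.5828; b·c/n = 263·34/604 = 14.8046
OR_MH = (8.8977 + 27.1369 + 20.5828) / (17.3011 + 5.9544 + 14.8046) = 56.6174 / 38.0601 = 1.48758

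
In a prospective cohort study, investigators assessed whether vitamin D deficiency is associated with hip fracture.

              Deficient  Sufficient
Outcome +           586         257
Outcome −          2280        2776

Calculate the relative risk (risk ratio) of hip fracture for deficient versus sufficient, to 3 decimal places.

2.413

Reading the table with exposure as columns: a = 586 (Deficient, case), b = 2280 (Deficient, non-case), c = 257 (Sufficient, case), d = 2776.
Risk in exposed = 586/2866 = 0.20447; risk in unexposed = 257/3033 = 0.08473.
RR = 0.20447 / 0.08473 = 2.41302
The risk among the exposed is 2.41 times that among the unexposed.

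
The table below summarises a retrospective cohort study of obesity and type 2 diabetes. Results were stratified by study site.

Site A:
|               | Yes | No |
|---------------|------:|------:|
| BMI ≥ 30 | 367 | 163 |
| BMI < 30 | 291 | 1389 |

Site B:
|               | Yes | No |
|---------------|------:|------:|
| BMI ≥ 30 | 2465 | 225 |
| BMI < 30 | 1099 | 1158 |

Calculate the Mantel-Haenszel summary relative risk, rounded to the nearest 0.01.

2.10

RR_MH = Σ(aᵢ·n₀ᵢ/nᵢ) / Σ(cᵢ·n₁ᵢ/nᵢ), with n₁ᵢ = aᵢ+bᵢ (exposed), n₀ᵢ = cᵢ+dᵢ (unexposed), nᵢ = n₁ᵢ+n₀ᵢ.
Stratum 1 (Site A): n₁ = 530, n₀ = 1680, n = 2210; a·n₀/n = 367·1680/2210 = 278.9864; c·n₁/n = 291·530/2210 = 69.7873
Stratum 2 (Site B): n₁ = 2690, n₀ = 2257, n = 4947; a·n₀/n = 2465·2257/4947 = 1124.6220; c·n₁/n = 1099·2690/4947 = 597.5965
RR_MH = (278.9864 + 1124.6220) / (69.7873 + 597.5965) = 1403.6084 / 667.3839 = 2.10315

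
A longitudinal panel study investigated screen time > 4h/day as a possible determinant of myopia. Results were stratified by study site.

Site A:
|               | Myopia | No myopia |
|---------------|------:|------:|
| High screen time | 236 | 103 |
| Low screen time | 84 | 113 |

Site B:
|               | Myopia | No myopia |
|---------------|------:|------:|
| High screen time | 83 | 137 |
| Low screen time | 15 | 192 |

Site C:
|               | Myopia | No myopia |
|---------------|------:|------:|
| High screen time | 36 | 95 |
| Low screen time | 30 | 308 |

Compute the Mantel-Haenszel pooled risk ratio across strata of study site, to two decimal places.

RR_MH = Σ(aᵢ·n₀ᵢ/nᵢ) / Σ(cᵢ·n₁ᵢ/nᵢ), with n₁ᵢ = aᵢ+bᵢ (exposed), n₀ᵢ = cᵢ+dᵢ (unexposed), nᵢ = n₁ᵢ+n₀ᵢ.
Stratum 1 (Site A): n₁ = 339, n₀ = 197, n = 536; a·n₀/n = 236·197/536 = 86.7388; c·n₁/n = 84·339/536 = 53.1269
Stratum 2 (Site B): n₁ = 220, n₀ = 207, n = 427; a·n₀/n = 83·207/427 = 40.2365; c·n₁/n = 15·220/427 = 7.7283
Stratum 3 (Site C): n₁ = 131, n₀ = 338, n = 469; a·n₀/n = 36·338/469 = 25.9446; c·n₁/n = 30·131/469 = 8.3795
RR_MH = (86.7388 + 40.2365 + 25.9446) / (53.1269 + 7.7283 + 8.3795) = 152.9199 / 69.2347 = 2.20872

2.21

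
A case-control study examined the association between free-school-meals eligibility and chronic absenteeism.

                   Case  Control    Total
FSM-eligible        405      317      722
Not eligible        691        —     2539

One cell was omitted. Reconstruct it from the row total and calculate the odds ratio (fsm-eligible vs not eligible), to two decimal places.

3.42

The missing cell is in the unexposed row: 2539 − 691 = 1848.
So a = 405, b = 317, c = 691, d = 1848.
OR = (a·d)/(b·c) = (405 × 1848) / (317 × 691) = 748440 / 219047 = 3.41680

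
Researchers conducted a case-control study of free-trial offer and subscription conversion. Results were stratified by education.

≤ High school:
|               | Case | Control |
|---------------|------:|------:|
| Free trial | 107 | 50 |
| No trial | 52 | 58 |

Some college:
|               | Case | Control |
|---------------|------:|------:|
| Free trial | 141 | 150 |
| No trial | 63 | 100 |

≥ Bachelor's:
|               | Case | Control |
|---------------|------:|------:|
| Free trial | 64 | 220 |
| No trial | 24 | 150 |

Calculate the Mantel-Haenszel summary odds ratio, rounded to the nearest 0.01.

1.79

OR_MH = Σ(aᵢdᵢ/nᵢ) / Σ(bᵢcᵢ/nᵢ), where nᵢ is the stratum total.
Stratum 1 (≤ High school): n = 267; a·d/n = 107·58/267 = 23.2434; b·c/n = 50·52/267 = 9.7378
Stratum 2 (Some college): n = 454; a·d/n = 141·100/454 = 31.0573; b·c/n = 150·63/454 = 20.8150
Stratum 3 (≥ Bachelor's): n = 458; a·d/n = 64·150/458 = 20.9607; b·c/n = 220·24/458 = 11.5284
OR_MH = (23.2434 + 31.0573 + 20.9607) / (9.7378 + 20.8150 + 11.5284) = 75.2614 / 42.0812 = 1.78848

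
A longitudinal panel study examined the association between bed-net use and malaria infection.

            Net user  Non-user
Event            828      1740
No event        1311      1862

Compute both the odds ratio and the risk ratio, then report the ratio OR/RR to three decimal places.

Reading the table with exposure as columns: a = 828 (Net user, case), b = 1311 (Net user, non-case), c = 1740 (Non-user, case), d = 1862.
OR = (828·1862)/(1311·1740) = 1541736/2281140 = 0.67586
Risk in exposed = 828/2139 = 0.38710; risk in unexposed = 1740/3602 = 0.48306; RR = 0.80133
OR/RR = 0.67586 / 0.80133 = 0.84342
The outcome is not rare, so the OR lies further from 1 than the RR.

0.843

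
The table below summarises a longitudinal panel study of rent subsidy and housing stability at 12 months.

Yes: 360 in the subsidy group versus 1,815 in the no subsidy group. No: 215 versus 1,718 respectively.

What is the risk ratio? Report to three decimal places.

From the description: a = 360, b = 215, c = 1815, d = 1718.
Risk in exposed = 360/575 = 0.62609; risk in unexposed = 1815/3533 = 0.51373.
RR = 0.62609 / 0.51373 = 1.21871
The risk among the exposed is 1.22 times that among the unexposed.

1.219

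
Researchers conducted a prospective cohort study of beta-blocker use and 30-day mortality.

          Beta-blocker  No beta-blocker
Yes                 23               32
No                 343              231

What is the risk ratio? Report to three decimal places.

Reading the table with exposure as columns: a = 23 (Beta-blocker, case), b = 343 (Beta-blocker, non-case), c = 32 (No beta-blocker, case), d = 231.
Risk in exposed = 23/366 = 0.06284; risk in unexposed = 32/263 = 0.12167.
RR = 0.06284 / 0.12167 = 0.51648
The risk is 48% lower among the exposed than among the unexposed.

0.516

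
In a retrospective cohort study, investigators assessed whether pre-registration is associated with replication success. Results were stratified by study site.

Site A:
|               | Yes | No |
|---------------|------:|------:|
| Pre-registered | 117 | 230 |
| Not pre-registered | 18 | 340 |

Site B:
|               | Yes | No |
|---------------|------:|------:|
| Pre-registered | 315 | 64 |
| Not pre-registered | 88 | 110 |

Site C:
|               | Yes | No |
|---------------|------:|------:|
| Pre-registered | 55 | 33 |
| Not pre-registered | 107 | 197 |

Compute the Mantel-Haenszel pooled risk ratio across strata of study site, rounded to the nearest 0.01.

RR_MH = Σ(aᵢ·n₀ᵢ/nᵢ) / Σ(cᵢ·n₁ᵢ/nᵢ), with n₁ᵢ = aᵢ+bᵢ (exposed), n₀ᵢ = cᵢ+dᵢ (unexposed), nᵢ = n₁ᵢ+n₀ᵢ.
Stratum 1 (Site A): n₁ = 347, n₀ = 358, n = 705; a·n₀/n = 117·358/705 = 59.4128; c·n₁/n = 18·347/705 = 8.8596
Stratum 2 (Site B): n₁ = 379, n₀ = 198, n = 577; a·n₀/n = 315·198/577 = 108.0936; c·n₁/n = 88·379/577 = 57.8024
Stratum 3 (Site C): n₁ = 88, n₀ = 304, n = 392; a·n₀/n = 55·304/392 = 42.6531; c·n₁/n = 107·88/392 = 24.0204
RR_MH = (59.4128 + 108.0936 + 42.6531) / (8.8596 + 57.8024 + 24.0204) = 210.1594 / 90.6824 = 2.31753

2.32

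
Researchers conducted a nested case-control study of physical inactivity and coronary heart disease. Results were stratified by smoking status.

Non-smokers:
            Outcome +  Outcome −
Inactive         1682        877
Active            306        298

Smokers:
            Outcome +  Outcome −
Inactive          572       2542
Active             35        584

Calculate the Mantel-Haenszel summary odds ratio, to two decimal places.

2.28

OR_MH = Σ(aᵢdᵢ/nᵢ) / Σ(bᵢcᵢ/nᵢ), where nᵢ is the stratum total.
Stratum 1 (Non-smokers): n = 3163; a·d/n = 1682·298/3163 = 158.4685; b·c/n = 877·306/3163 = 84.8441
Stratum 2 (Smokers): n = 3733; a·d/n = 572·584/3733 = 89.4851; b·c/n = 2542·35/3733 = 23.8334
OR_MH = (158.4685 + 89.4851) / (84.8441 + 23.8334) = 247.9537 / 108.6775 = 2.28155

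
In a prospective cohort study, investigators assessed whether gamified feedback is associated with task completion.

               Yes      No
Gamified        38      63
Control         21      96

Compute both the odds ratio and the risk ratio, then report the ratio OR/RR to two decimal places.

Cells: a = 38, b = 63, c = 21, d = 96.
OR = (38·96)/(63·21) = 3648/1323 = 2.75737
Risk in exposed = 38/101 = 0.37624; risk in unexposed = 21/117 = 0.17949; RR = 2.09618
OR/RR = 2.75737 / 2.09618 = 1.31543
The outcome is not rare, so the OR lies further from 1 than the RR.

1.32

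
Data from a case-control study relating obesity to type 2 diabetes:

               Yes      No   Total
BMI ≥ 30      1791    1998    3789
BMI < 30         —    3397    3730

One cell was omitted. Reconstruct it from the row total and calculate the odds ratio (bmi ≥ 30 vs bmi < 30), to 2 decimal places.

9.14

The missing cell is in the unexposed row: 3730 − 3397 = 333.
So a = 1791, b = 1998, c = 333, d = 3397.
OR = (a·d)/(b·c) = (1791 × 3397) / (1998 × 333) = 6084027 / 665334 = 9.14432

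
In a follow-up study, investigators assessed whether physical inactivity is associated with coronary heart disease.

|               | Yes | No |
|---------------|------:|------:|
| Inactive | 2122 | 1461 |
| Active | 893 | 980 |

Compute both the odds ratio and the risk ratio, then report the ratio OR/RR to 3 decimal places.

Cells: a = 2122, b = 1461, c = 893, d = 980.
OR = (2122·980)/(1461·893) = 2079560/1304673 = 1.59393
Risk in exposed = 2122/3583 = 0.59224; risk in unexposed = 893/1873 = 0.47678; RR = 1.24218
OR/RR = 1.59393 / 1.24218 = 1.28317
The outcome is not rare, so the OR lies further from 1 than the RR.

1.283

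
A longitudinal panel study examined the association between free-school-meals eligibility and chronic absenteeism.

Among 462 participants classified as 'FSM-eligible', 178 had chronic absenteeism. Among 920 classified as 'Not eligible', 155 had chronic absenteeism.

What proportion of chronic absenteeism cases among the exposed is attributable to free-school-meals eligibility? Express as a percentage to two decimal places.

56.27

From the description: a = 178, b = 284, c = 155, d = 765.
Risk in exposed = 178/462 = 0.38528; risk in unexposed = 155/920 = 0.16848.
RR = 0.38528/0.16848 = 2.28683
AR% = (RR − 1)/RR × 100 = (2.28683 − 1)/2.28683 × 100 = 56.2714%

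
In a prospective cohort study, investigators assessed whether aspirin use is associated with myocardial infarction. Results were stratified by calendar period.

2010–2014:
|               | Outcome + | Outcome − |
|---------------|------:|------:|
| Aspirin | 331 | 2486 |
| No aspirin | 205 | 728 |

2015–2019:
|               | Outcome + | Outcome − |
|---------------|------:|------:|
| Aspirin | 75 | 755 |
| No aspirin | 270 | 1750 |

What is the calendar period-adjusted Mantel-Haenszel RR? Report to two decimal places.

RR_MH = Σ(aᵢ·n₀ᵢ/nᵢ) / Σ(cᵢ·n₁ᵢ/nᵢ), with n₁ᵢ = aᵢ+bᵢ (exposed), n₀ᵢ = cᵢ+dᵢ (unexposed), nᵢ = n₁ᵢ+n₀ᵢ.
Stratum 1 (2010–2014): n₁ = 2817, n₀ = 933, n = 3750; a·n₀/n = 331·933/3750 = 82.3528; c·n₁/n = 205·2817/3750 = 153.9960
Stratum 2 (2015–2019): n₁ = 830, n₀ = 2020, n = 2850; a·n₀/n = 75·2020/2850 = 53.1579; c·n₁/n = 270·830/2850 = 78.6316
RR_MH = (82.3528 + 53.1579) / (153.9960 + 78.6316) = 135.5107 / 232.6276 = 0.58252

0.58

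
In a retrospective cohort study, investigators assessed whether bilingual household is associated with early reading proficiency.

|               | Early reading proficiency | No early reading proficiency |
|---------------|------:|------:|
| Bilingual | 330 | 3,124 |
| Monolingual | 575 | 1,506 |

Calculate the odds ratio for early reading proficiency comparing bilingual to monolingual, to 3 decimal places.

Cells: a = 330, b = 3124, c = 575, d = 1506.
OR = (a·d)/(b·c) = (330 × 1506) / (3124 × 575) = 496980 / 1796300 = 0.27667
Exposure is associated with lower odds of early reading proficiency (OR = 0.28 < 1).

0.277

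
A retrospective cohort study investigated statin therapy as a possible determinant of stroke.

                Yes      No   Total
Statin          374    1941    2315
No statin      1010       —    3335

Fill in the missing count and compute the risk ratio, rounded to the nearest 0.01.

The missing cell is in the unexposed row: 3335 − 1010 = 2325.
So a = 374, b = 1941, c = 1010, d = 2325.
RR = [a/(a+b)] / [c/(c+d)] = (374/2315) / (1010/3335) = 0.16156/0.30285 = 0.53345

0.53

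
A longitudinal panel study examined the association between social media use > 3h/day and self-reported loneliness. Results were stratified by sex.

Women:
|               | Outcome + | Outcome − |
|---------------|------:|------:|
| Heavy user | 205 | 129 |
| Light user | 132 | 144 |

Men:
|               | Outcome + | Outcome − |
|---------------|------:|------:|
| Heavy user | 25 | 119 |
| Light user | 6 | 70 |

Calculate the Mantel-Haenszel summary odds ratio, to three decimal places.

1.808

OR_MH = Σ(aᵢdᵢ/nᵢ) / Σ(bᵢcᵢ/nᵢ), where nᵢ is the stratum total.
Stratum 1 (Women): n = 610; a·d/n = 205·144/610 = 48.3934; b·c/n = 129·132/610 = 27.9148
Stratum 2 (Men): n = 220; a·d/n = 25·70/220 = 7.9545; b·c/n = 119·6/220 = 3.2455
OR_MH = (48.3934 + 7.9545) / (27.9148 + 3.2455) = 56.3480 / 31.1602 = 1.80833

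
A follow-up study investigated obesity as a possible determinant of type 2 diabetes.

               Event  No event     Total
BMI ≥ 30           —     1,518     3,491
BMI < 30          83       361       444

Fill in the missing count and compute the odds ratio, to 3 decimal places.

The missing cell is in the exposed row: 3491 − 1518 = 1973.
So a = 1973, b = 1518, c = 83, d = 361.
OR = (a·d)/(b·c) = (1973 × 361) / (1518 × 83) = 712253 / 125994 = 5.65307

5.653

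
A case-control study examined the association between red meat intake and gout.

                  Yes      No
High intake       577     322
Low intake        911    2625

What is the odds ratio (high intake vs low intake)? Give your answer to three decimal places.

5.163

Cells: a = 577, b = 322, c = 911, d = 2625.
OR = (a·d)/(b·c) = (577 × 2625) / (322 × 911) = 1514625 / 293342 = 5.16334
The odds of gout are about 5.16 times as high in the high intake group.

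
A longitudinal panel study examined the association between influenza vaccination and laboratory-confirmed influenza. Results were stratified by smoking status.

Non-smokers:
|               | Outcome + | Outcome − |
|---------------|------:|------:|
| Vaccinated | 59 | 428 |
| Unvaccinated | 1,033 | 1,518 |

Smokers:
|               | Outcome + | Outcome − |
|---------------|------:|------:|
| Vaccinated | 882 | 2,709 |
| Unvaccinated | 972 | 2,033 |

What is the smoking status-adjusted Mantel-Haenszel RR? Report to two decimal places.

0.65

RR_MH = Σ(aᵢ·n₀ᵢ/nᵢ) / Σ(cᵢ·n₁ᵢ/nᵢ), with n₁ᵢ = aᵢ+bᵢ (exposed), n₀ᵢ = cᵢ+dᵢ (unexposed), nᵢ = n₁ᵢ+n₀ᵢ.
Stratum 1 (Non-smokers): n₁ = 487, n₀ = 2551, n = 3038; a·n₀/n = 59·2551/3038 = 49.5421; c·n₁/n = 1033·487/3038 = 165.5928
Stratum 2 (Smokers): n₁ = 3591, n₀ = 3005, n = 6596; a·n₀/n = 882·3005/6596 = 401.8208; c·n₁/n = 972·3591/6596 = 529.1771
RR_MH = (49.5421 + 401.8208) / (165.5928 + 529.1771) = 451.3629 / 694.7699 = 0.64966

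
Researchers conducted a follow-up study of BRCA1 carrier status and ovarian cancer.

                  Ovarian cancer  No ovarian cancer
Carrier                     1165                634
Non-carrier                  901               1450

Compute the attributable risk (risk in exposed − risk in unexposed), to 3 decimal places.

Cells: a = 1165, b = 634, c = 901, d = 1450.
Risk in exposed = 1165/1799 = 0.647582; risk in unexposed = 901/2351 = 0.383241.
Risk difference = 0.647582 − 0.383241 = 0.264341

0.264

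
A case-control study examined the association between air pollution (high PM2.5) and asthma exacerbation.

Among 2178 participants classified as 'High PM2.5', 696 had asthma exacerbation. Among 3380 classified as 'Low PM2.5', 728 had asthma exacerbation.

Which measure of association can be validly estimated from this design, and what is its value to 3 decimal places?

1.711

From the description: a = 696, b = 1482, c = 728, d = 2652.
This is a case-control study: participants were sampled on outcome status, so risks in the source population cannot be estimated directly — relative risk is not valid here. The odds ratio is the appropriate measure.
OR = (a·d)/(b·c) = (696 × 2652) / (1482 × 728) = 1845792 / 1078896 = 1.71082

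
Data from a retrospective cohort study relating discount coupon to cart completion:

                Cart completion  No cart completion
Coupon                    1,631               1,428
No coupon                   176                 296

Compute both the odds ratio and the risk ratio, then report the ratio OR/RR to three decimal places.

Cells: a = 1631, b = 1428, c = 176, d = 296.
OR = (1631·296)/(1428·176) = 482776/251328 = 1.92090
Risk in exposed = 1631/3059 = 0.53318; risk in unexposed = 176/472 = 0.37288; RR = 1.42989
OR/RR = 1.92090 / 1.42989 = 1.34339
The outcome is not rare, so the OR lies further from 1 than the RR.

1.343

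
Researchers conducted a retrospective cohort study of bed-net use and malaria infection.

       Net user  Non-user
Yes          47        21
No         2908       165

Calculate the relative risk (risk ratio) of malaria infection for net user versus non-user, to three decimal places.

Reading the table with exposure as columns: a = 47 (Net user, case), b = 2908 (Net user, non-case), c = 21 (Non-user, case), d = 165.
Risk in exposed = 47/2955 = 0.01591; risk in unexposed = 21/186 = 0.11290.
RR = 0.01591 / 0.11290 = 0.14088
The risk is 86% lower among the exposed than among the unexposed.

0.141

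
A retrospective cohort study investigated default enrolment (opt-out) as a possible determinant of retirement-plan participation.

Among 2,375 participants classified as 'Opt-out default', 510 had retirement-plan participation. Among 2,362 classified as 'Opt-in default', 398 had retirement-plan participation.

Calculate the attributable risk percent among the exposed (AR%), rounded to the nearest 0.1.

21.5

From the description: a = 510, b = 1865, c = 398, d = 1964.
Risk in exposed = 510/2375 = 0.21474; risk in unexposed = 398/2362 = 0.16850.
RR = 0.21474/0.16850 = 1.27439
AR% = (RR − 1)/RR × 100 = (1.27439 − 1)/1.27439 × 100 = 21.5313%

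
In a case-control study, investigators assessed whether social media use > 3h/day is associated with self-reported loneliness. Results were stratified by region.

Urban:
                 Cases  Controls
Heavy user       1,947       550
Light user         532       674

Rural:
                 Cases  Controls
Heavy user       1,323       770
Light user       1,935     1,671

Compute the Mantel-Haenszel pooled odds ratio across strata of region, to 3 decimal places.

OR_MH = Σ(aᵢdᵢ/nᵢ) / Σ(bᵢcᵢ/nᵢ), where nᵢ is the stratum total.
Stratum 1 (Urban): n = 3703; a·d/n = 1947·674/3703 = 354.3824; b·c/n = 550·532/3703 = 79.0170
Stratum 2 (Rural): n = 5699; a·d/n = 1323·1671/5699 = 387.9160; b·c/n = 770·1935/5699 = 261.4406
OR_MH = (354.3824 + 387.9160) / (79.0170 + 261.4406) = 742.2983 / 340.4576 = 2.18030

2.180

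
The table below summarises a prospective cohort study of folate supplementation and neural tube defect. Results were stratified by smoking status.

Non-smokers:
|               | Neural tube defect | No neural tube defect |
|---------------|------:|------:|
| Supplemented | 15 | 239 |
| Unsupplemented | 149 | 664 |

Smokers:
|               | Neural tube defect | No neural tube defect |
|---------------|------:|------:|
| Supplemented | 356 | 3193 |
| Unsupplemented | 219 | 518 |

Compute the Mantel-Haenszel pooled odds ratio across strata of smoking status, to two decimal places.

OR_MH = Σ(aᵢdᵢ/nᵢ) / Σ(bᵢcᵢ/nᵢ), where nᵢ is the stratum total.
Stratum 1 (Non-smokers): n = 1067; a·d/n = 15·664/1067 = 9.3346; b·c/n = 239·149/1067 = 33.3749
Stratum 2 (Smokers): n = 4286; a·d/n = 356·518/4286 = 43.0257; b·c/n = 3193·219/4286 = 163.1514
OR_MH = (9.3346 + 43.0257) / (33.3749 + 163.1514) = 52.3602 / 196.5263 = 0.26643

0.27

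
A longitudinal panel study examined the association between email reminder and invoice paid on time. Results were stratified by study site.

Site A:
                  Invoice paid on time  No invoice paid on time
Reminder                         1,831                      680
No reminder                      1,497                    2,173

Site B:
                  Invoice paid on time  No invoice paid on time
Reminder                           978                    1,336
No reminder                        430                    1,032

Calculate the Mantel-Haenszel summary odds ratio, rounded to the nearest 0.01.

OR_MH = Σ(aᵢdᵢ/nᵢ) / Σ(bᵢcᵢ/nᵢ), where nᵢ is the stratum total.
Stratum 1 (Site A): n = 6181; a·d/n = 1831·2173/6181 = 643.7086; b·c/n = 680·1497/6181 = 164.6918
Stratum 2 (Site B): n = 3776; a·d/n = 978·1032/3776 = 267.2924; b·c/n = 1336·430/3776 = 152.1398
OR_MH = (643.7086 + 267.2924) / (164.6918 + 152.1398) = 911.0010 / 316.8316 = 2.87535

2.88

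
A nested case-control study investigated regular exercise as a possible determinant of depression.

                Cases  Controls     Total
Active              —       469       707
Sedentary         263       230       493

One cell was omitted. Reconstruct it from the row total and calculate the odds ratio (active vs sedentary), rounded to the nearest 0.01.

The missing cell is in the exposed row: 707 − 469 = 238.
So a = 238, b = 469, c = 263, d = 230.
OR = (a·d)/(b·c) = (238 × 230) / (469 × 263) = 54740 / 123347 = 0.44379

0.44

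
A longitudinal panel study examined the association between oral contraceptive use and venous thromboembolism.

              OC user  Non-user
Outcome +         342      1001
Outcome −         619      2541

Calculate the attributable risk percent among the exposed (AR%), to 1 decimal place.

20.6

Reading the table with exposure as columns: a = 342 (OC user, case), b = 619 (OC user, non-case), c = 1001 (Non-user, case), d = 2541.
Risk in exposed = 342/961 = 0.35588; risk in unexposed = 1001/3542 = 0.28261.
RR = 0.35588/0.28261 = 1.25927
AR% = (RR − 1)/RR × 100 = (1.25927 − 1)/1.25927 × 100 = 20.5886%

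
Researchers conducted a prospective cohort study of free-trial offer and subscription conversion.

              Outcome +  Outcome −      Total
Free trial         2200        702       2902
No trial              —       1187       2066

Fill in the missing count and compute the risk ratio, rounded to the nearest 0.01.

1.78

The missing cell is in the unexposed row: 2066 − 1187 = 879.
So a = 2200, b = 702, c = 879, d = 1187.
RR = [a/(a+b)] / [c/(c+d)] = (2200/2902) / (879/2066) = 0.75810/0.42546 = 1.78183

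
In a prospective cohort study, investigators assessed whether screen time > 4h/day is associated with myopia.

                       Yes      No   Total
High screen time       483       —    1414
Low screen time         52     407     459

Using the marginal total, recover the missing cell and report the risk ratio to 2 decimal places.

The missing cell is in the exposed row: 1414 − 483 = 931.
So a = 483, b = 931, c = 52, d = 407.
RR = [a/(a+b)] / [c/(c+d)] = (483/1414) / (52/459) = 0.34158/0.11329 = 3.01514

3.02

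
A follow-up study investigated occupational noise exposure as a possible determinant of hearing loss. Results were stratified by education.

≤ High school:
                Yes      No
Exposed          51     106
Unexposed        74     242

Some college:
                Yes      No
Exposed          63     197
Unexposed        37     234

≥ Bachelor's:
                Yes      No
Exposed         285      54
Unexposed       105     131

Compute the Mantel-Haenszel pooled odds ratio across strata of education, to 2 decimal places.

2.96

OR_MH = Σ(aᵢdᵢ/nᵢ) / Σ(bᵢcᵢ/nᵢ), where nᵢ is the stratum total.
Stratum 1 (≤ High school): n = 473; a·d/n = 51·242/473 = 26.0930; b·c/n = 106·74/473 = 16.5835
Stratum 2 (Some college): n = 531; a·d/n = 63·234/531 = 27.7627; b·c/n = 197·37/531 = 13.7269
Stratum 3 (≥ Bachelor's): n = 575; a·d/n = 285·131/575 = 64.9304; b·c/n = 54·105/575 = 9.8609
OR_MH = (26.0930 + 27.7627 + 64.9304) / (16.5835 + 13.7269 + 9.8609) = 118.7862 / 40.1713 = 2.95699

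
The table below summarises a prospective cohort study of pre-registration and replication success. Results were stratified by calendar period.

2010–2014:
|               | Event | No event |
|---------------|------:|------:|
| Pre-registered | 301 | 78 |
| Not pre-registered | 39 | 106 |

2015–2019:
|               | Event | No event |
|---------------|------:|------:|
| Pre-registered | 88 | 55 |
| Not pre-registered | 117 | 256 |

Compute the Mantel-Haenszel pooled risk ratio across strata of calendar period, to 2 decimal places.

2.42

RR_MH = Σ(aᵢ·n₀ᵢ/nᵢ) / Σ(cᵢ·n₁ᵢ/nᵢ), with n₁ᵢ = aᵢ+bᵢ (exposed), n₀ᵢ = cᵢ+dᵢ (unexposed), nᵢ = n₁ᵢ+n₀ᵢ.
Stratum 1 (2010–2014): n₁ = 379, n₀ = 145, n = 524; a·n₀/n = 301·145/524 = 83.2920; c·n₁/n = 39·379/524 = 28.2080
Stratum 2 (2015–2019): n₁ = 143, n₀ = 373, n = 516; a·n₀/n = 88·373/516 = 63.6124; c·n₁/n = 117·143/516 = 32.4244
RR_MH = (83.2920 + 63.6124) / (28.2080 + 32.4244) = 146.9044 / 60.6324 = 2.42287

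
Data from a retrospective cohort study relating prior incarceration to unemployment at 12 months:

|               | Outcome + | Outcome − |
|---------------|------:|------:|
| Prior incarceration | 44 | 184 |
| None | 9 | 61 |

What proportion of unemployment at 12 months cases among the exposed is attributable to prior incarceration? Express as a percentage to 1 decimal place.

Cells: a = 44, b = 184, c = 9, d = 61.
Risk in exposed = 44/228 = 0.19298; risk in unexposed = 9/70 = 0.12857.
RR = 0.19298/0.12857 = 1.50097
AR% = (RR − 1)/RR × 100 = (1.50097 − 1)/1.50097 × 100 = 33.3766%

33.4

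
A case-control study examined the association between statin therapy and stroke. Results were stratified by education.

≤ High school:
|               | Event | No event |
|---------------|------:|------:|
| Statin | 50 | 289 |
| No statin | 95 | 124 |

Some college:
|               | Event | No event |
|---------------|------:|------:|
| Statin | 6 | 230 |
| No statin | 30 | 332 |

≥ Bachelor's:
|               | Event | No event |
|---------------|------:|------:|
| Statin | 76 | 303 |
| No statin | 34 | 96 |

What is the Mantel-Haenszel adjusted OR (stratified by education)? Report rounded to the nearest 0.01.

OR_MH = Σ(aᵢdᵢ/nᵢ) / Σ(bᵢcᵢ/nᵢ), where nᵢ is the stratum total.
Stratum 1 (≤ High school): n = 558; a·d/n = 50·124/558 = 11.1111; b·c/n = 289·95/558 = 49.2025
Stratum 2 (Some college): n = 598; a·d/n = 6·332/598 = 3.3311; b·c/n = 230·30/598 = 11.5385
Stratum 3 (≥ Bachelor's): n = 509; a·d/n = 76·96/509 = 14.3340; b·c/n = 303·34/509 = 20.2397
OR_MH = (11.1111 + 3.3311 + 14.3340) / (49.2025 + 11.5385 + 20.2397) = 28.7762 / 80.9807 = 0.35535

0.36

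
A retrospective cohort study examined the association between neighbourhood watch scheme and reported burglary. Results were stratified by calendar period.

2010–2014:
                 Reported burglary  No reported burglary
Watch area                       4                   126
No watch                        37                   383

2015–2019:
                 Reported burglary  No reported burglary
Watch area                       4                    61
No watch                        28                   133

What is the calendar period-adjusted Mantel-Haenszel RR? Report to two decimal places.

0.35

RR_MH = Σ(aᵢ·n₀ᵢ/nᵢ) / Σ(cᵢ·n₁ᵢ/nᵢ), with n₁ᵢ = aᵢ+bᵢ (exposed), n₀ᵢ = cᵢ+dᵢ (unexposed), nᵢ = n₁ᵢ+n₀ᵢ.
Stratum 1 (2010–2014): n₁ = 130, n₀ = 420, n = 550; a·n₀/n = 4·420/550 = 3.0545; c·n₁/n = 37·130/550 = 8.7455
Stratum 2 (2015–2019): n₁ = 65, n₀ = 161, n = 226; a·n₀/n = 4·161/226 = 2.8496; c·n₁/n = 28·65/226 = 8.0531
RR_MH = (3.0545 + 2.8496) / (8.7455 + 8.0531) = 5.9041 / 16.7986 = 0.35146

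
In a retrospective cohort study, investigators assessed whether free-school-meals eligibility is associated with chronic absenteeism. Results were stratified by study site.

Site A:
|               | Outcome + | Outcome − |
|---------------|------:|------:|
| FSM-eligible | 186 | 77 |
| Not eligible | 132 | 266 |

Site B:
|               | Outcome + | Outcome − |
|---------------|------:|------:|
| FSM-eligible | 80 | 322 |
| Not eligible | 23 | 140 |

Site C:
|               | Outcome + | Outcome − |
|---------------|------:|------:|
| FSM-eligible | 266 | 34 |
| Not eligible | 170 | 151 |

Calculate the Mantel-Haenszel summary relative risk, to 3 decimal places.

1.805

RR_MH = Σ(aᵢ·n₀ᵢ/nᵢ) / Σ(cᵢ·n₁ᵢ/nᵢ), with n₁ᵢ = aᵢ+bᵢ (exposed), n₀ᵢ = cᵢ+dᵢ (unexposed), nᵢ = n₁ᵢ+n₀ᵢ.
Stratum 1 (Site A): n₁ = 263, n₀ = 398, n = 661; a·n₀/n = 186·398/661 = 111.9939; c·n₁/n = 132·263/661 = 52.5204
Stratum 2 (Site B): n₁ = 402, n₀ = 163, n = 565; a·n₀/n = 80·163/565 = 23.0796; c·n₁/n = 23·402/565 = 16.3646
Stratum 3 (Site C): n₁ = 300, n₀ = 321, n = 621; a·n₀/n = 266·321/621 = 137.4976; c·n₁/n = 170·300/621 = 82.1256
RR_MH = (111.9939 + 23.0796 + 137.4976) / (52.5204 + 16.3646 + 82.1256) = 272.5712 / 151.0106 = 1.80498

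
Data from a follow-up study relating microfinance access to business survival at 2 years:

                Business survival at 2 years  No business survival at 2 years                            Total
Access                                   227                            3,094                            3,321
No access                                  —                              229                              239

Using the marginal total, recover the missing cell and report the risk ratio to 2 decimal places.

The missing cell is in the unexposed row: 239 − 229 = 10.
So a = 227, b = 3094, c = 10, d = 229.
RR = [a/(a+b)] / [c/(c+d)] = (227/3321) / (10/239) = 0.06835/0.04184 = 1.63363

1.63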